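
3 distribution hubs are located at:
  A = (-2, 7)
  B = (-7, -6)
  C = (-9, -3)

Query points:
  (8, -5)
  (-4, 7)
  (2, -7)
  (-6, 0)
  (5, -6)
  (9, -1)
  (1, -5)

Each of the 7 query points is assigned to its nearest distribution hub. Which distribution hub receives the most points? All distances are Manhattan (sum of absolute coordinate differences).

B

(8, -5) — d to each: A:22, B:16, C:19 → nearest is B
(-4, 7) — d to each: A:2, B:16, C:15 → nearest is A
(2, -7) — d to each: A:18, B:10, C:15 → nearest is B
(-6, 0) — d to each: A:11, B:7, C:6 → nearest is C
(5, -6) — d to each: A:20, B:12, C:17 → nearest is B
(9, -1) — d to each: A:19, B:21, C:20 → nearest is A
(1, -5) — d to each: A:15, B:9, C:12 → nearest is B
Tally — A:2, B:4, C:1. B captures the most (4).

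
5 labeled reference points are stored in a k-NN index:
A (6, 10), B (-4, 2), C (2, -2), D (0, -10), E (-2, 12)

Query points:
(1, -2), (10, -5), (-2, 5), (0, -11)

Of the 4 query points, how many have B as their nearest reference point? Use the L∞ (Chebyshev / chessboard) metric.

1

(1, -2) — d to each: A:12, B:5, C:1, D:8, E:14 → nearest is C
(10, -5) — d to each: A:15, B:14, C:8, D:10, E:17 → nearest is C
(-2, 5) — d to each: A:8, B:3, C:7, D:15, E:7 → nearest is B
(0, -11) — d to each: A:21, B:13, C:9, D:1, E:23 → nearest is D
1 of the 4 points has B as nearest.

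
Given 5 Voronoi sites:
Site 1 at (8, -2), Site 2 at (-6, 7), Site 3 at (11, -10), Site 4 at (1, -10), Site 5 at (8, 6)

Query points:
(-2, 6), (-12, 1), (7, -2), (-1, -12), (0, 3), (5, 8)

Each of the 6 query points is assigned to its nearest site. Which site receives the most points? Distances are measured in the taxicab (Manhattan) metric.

(-2, 6) — d to each: Site 1:18, Site 2:5, Site 3:29, Site 4:19, Site 5:10 → nearest is Site 2
(-12, 1) — d to each: Site 1:23, Site 2:12, Site 3:34, Site 4:24, Site 5:25 → nearest is Site 2
(7, -2) — d to each: Site 1:1, Site 2:22, Site 3:12, Site 4:14, Site 5:9 → nearest is Site 1
(-1, -12) — d to each: Site 1:19, Site 2:24, Site 3:14, Site 4:4, Site 5:27 → nearest is Site 4
(0, 3) — d to each: Site 1:13, Site 2:10, Site 3:24, Site 4:14, Site 5:11 → nearest is Site 2
(5, 8) — d to each: Site 1:13, Site 2:12, Site 3:24, Site 4:22, Site 5:5 → nearest is Site 5
Tally — Site 1:1, Site 2:3, Site 4:1, Site 5:1. Site 2 captures the most (3).

Site 2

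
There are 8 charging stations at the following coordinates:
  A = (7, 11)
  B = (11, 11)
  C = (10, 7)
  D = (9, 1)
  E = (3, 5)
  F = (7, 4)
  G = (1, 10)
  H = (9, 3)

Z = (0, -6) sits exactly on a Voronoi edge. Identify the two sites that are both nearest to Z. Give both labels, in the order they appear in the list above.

Squared distances from Z to each site:
|ZA|² = (0−7)² + (-6−11)² = 49 + 289 = 338
|ZB|² = (0−11)² + (-6−11)² = 121 + 289 = 410
|ZC|² = (0−10)² + (-6−7)² = 100 + 169 = 269
|ZD|² = (0−9)² + (-6−1)² = 81 + 49 = 130
|ZE|² = (0−3)² + (-6−5)² = 9 + 121 = 130
|ZF|² = (0−7)² + (-6−4)² = 49 + 100 = 149
|ZG|² = (0−1)² + (-6−10)² = 1 + 256 = 257
|ZH|² = (0−9)² + (-6−3)² = 81 + 81 = 162
Z is equidistant from D and E (both at squared distance 130), and every other site is strictly farther — so Z lies on the D–E Voronoi edge.

D and E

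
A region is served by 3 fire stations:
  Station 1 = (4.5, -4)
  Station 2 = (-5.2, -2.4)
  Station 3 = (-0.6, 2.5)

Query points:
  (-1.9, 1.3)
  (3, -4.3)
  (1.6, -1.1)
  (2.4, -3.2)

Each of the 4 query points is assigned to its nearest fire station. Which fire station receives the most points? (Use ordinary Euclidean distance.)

(-1.9, 1.3) — d² to each: Station 1:69.05, Station 2:24.58, Station 3:3.13 → nearest is Station 3
(3, -4.3) — d² to each: Station 1:2.34, Station 2:70.85, Station 3:59.2 → nearest is Station 1
(1.6, -1.1) — d² to each: Station 1:16.82, Station 2:47.93, Station 3:17.8 → nearest is Station 1
(2.4, -3.2) — d² to each: Station 1:5.05, Station 2:58.4, Station 3:41.49 → nearest is Station 1
Tally — Station 1:3, Station 3:1. Station 1 captures the most (3).

Station 1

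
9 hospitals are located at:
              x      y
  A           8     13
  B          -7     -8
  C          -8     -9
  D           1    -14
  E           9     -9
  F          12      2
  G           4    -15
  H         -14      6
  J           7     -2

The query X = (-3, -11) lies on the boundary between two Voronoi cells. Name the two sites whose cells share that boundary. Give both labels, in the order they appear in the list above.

B and D

Squared distances from X to each site:
|XA|² = (-3−8)² + (-11−13)² = 121 + 576 = 697
|XB|² = (-3−(-7))² + (-11−(-8))² = 16 + 9 = 25
|XC|² = (-3−(-8))² + (-11−(-9))² = 25 + 4 = 29
|XD|² = (-3−1)² + (-11−(-14))² = 16 + 9 = 25
|XE|² = (-3−9)² + (-11−(-9))² = 144 + 4 = 148
|XF|² = (-3−12)² + (-11−2)² = 225 + 169 = 394
|XG|² = (-3−4)² + (-11−(-15))² = 49 + 16 = 65
|XH|² = (-3−(-14))² + (-11−6)² = 121 + 289 = 410
|XJ|² = (-3−7)² + (-11−(-2))² = 100 + 81 = 181
X is equidistant from B and D (both at squared distance 25), and every other site is strictly farther — so X lies on the B–D Voronoi edge.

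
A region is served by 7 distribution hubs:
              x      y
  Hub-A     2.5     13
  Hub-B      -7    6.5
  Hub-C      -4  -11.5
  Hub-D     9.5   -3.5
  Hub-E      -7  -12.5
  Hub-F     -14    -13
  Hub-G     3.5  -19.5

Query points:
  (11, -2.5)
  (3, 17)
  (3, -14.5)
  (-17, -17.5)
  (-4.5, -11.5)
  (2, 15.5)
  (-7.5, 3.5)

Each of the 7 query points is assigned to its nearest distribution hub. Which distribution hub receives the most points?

Hub-A

(11, -2.5) — d² to each: Hub-A:312.5, Hub-B:405, Hub-C:306, Hub-D:3.25, Hub-E:424, Hub-F:735.25, Hub-G:345.25 → nearest is Hub-D
(3, 17) — d² to each: Hub-A:16.25, Hub-B:210.25, Hub-C:861.25, Hub-D:462.5, Hub-E:970.25, Hub-F:1189, Hub-G:1332.5 → nearest is Hub-A
(3, -14.5) — d² to each: Hub-A:756.5, Hub-B:541, Hub-C:58, Hub-D:163.25, Hub-E:104, Hub-F:291.25, Hub-G:25.25 → nearest is Hub-G
(-17, -17.5) — d² to each: Hub-A:1310.5, Hub-B:676, Hub-C:205, Hub-D:898.25, Hub-E:125, Hub-F:29.25, Hub-G:424.25 → nearest is Hub-F
(-4.5, -11.5) — d² to each: Hub-A:649.25, Hub-B:330.25, Hub-C:0.25, Hub-D:260, Hub-E:7.25, Hub-F:92.5, Hub-G:128 → nearest is Hub-C
(2, 15.5) — d² to each: Hub-A:6.5, Hub-B:162, Hub-C:765, Hub-D:417.25, Hub-E:865, Hub-F:1068.25, Hub-G:1227.25 → nearest is Hub-A
(-7.5, 3.5) — d² to each: Hub-A:190.25, Hub-B:9.25, Hub-C:237.25, Hub-D:338, Hub-E:256.25, Hub-F:314.5, Hub-G:650 → nearest is Hub-B
Tally — Hub-A:2, Hub-B:1, Hub-C:1, Hub-D:1, Hub-F:1, Hub-G:1. Hub-A captures the most (2).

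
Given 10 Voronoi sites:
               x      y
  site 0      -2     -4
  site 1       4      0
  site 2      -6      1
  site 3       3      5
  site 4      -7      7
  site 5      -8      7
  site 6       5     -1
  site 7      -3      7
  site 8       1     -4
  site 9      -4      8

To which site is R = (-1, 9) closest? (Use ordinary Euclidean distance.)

site 7

Compare squared distances (the ordering matches that of the actual distances):
d²(R, site 0) = (-1−(-2))² + (9−(-4))² = 1 + 169 = 170
d²(R, site 1) = (-1−4)² + (9−0)² = 25 + 81 = 106
d²(R, site 2) = (-1−(-6))² + (9−1)² = 25 + 64 = 89
d²(R, site 3) = (-1−3)² + (9−5)² = 16 + 16 = 32
d²(R, site 4) = (-1−(-7))² + (9−7)² = 36 + 4 = 40
d²(R, site 5) = (-1−(-8))² + (9−7)² = 49 + 4 = 53
d²(R, site 6) = (-1−5)² + (9−(-1))² = 36 + 100 = 136
d²(R, site 7) = (-1−(-3))² + (9−7)² = 4 + 4 = 8
d²(R, site 8) = (-1−1)² + (9−(-4))² = 4 + 169 = 173
d²(R, site 9) = (-1−(-4))² + (9−8)² = 9 + 1 = 10
Minimum is at site 7.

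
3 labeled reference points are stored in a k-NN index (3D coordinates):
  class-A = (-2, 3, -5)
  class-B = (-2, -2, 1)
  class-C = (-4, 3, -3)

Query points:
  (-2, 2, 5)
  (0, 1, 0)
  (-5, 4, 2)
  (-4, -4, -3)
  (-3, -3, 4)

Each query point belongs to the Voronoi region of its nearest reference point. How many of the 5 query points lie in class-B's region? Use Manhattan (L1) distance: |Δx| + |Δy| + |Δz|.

(-2, 2, 5) — d to each: class-A:11, class-B:8, class-C:11 → nearest is class-B
(0, 1, 0) — d to each: class-A:9, class-B:6, class-C:9 → nearest is class-B
(-5, 4, 2) — d to each: class-A:11, class-B:10, class-C:7 → nearest is class-C
(-4, -4, -3) — d to each: class-A:11, class-B:8, class-C:7 → nearest is class-C
(-3, -3, 4) — d to each: class-A:16, class-B:5, class-C:14 → nearest is class-B
3 of the 5 points have class-B as nearest.

3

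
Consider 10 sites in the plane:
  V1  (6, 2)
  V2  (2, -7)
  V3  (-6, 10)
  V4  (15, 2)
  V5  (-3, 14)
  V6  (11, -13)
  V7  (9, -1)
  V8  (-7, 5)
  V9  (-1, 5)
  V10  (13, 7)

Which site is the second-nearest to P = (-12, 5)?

Compare squared distances (the ordering matches that of the actual distances):
|PV1|² = (-12−6)² + (5−2)² = 324 + 9 = 333
|PV2|² = (-12−2)² + (5−(-7))² = 196 + 144 = 340
|PV3|² = (-12−(-6))² + (5−10)² = 36 + 25 = 61
|PV4|² = (-12−15)² + (5−2)² = 729 + 9 = 738
|PV5|² = (-12−(-3))² + (5−14)² = 81 + 81 = 162
|PV6|² = (-12−11)² + (5−(-13))² = 529 + 324 = 853
|PV7|² = (-12−9)² + (5−(-1))² = 441 + 36 = 477
|PV8|² = (-12−(-7))² + (5−5)² = 25 + 0 = 25
|PV9|² = (-12−(-1))² + (5−5)² = 121 + 0 = 121
d²(P, V10) = (-12−13)² + (5−7)² = 625 + 4 = 629
Sorted ascending: V8, V3, V9, … — the second-nearest is V3.

V3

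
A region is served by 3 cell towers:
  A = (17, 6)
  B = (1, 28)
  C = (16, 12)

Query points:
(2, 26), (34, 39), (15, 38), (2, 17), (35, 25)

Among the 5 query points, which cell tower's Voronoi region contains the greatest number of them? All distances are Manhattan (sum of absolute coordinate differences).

B

(2, 26) — d to each: A:35, B:3, C:28 → nearest is B
(34, 39) — d to each: A:50, B:44, C:45 → nearest is B
(15, 38) — d to each: A:34, B:24, C:27 → nearest is B
(2, 17) — d to each: A:26, B:12, C:19 → nearest is B
(35, 25) — d to each: A:37, B:37, C:32 → nearest is C
Tally — B:4, C:1. B captures the most (4).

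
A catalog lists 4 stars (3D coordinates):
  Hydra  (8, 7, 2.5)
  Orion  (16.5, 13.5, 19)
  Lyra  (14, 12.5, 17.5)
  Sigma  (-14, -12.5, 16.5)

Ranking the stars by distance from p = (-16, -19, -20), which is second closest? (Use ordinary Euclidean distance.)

Hydra

Squared Euclidean distances:
d²(p, Hydra) = (-16−8)² + (-19−7)² + (-20−2.5)² = 576 + 676 + 506.25 = 1758.25
d²(p, Orion) = (-16−16.5)² + (-19−13.5)² + (-20−19)² = 1056.25 + 1056.25 + 1521 = 3633.5
d²(p, Lyra) = (-16−14)² + (-19−12.5)² + (-20−17.5)² = 900 + 992.25 + 1406.25 = 3298.5
d²(p, Sigma) = (-16−(-14))² + (-19−(-12.5))² + (-20−16.5)² = 4 + 42.25 + 1332.25 = 1378.5
Sorted ascending: Sigma, Hydra, Lyra, … — the second-nearest is Hydra.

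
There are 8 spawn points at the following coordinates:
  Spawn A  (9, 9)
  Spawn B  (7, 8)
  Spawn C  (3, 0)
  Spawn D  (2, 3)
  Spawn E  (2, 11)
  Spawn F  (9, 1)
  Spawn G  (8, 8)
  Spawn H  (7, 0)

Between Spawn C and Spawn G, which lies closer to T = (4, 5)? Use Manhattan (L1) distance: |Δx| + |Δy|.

Spawn C

d(T, Spawn C) = |4−3| + |5−0| = 1 + 5 = 6
d(T, Spawn G) = |4−8| + |5−8| = 4 + 3 = 7
6 < 7, so Spawn C is closer.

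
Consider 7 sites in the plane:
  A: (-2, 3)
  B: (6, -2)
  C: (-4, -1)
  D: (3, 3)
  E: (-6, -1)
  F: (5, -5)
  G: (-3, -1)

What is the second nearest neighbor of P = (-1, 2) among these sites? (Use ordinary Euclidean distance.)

Compare squared distances (the ordering matches that of the actual distances):
|PA|² = (-1−(-2))² + (2−3)² = 1 + 1 = 2
|PB|² = (-1−6)² + (2−(-2))² = 49 + 16 = 65
|PC|² = (-1−(-4))² + (2−(-1))² = 9 + 9 = 18
|PD|² = (-1−3)² + (2−3)² = 16 + 1 = 17
|PE|² = (-1−(-6))² + (2−(-1))² = 25 + 9 = 34
|PF|² = (-1−5)² + (2−(-5))² = 36 + 49 = 85
|PG|² = (-1−(-3))² + (2−(-1))² = 4 + 9 = 13
Sorted ascending: A, G, D, … — the second-nearest is G.

G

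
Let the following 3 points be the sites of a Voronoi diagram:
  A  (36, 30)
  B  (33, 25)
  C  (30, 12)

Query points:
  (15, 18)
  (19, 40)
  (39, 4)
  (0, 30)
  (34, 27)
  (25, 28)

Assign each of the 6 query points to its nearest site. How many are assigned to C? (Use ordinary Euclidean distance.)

2

(15, 18) — d² to each: A:585, B:373, C:261 → nearest is C
(19, 40) — d² to each: A:389, B:421, C:905 → nearest is A
(39, 4) — d² to each: A:685, B:477, C:145 → nearest is C
(0, 30) — d² to each: A:1296, B:1114, C:1224 → nearest is B
(34, 27) — d² to each: A:13, B:5, C:241 → nearest is B
(25, 28) — d² to each: A:125, B:73, C:281 → nearest is B
2 of the 6 points have C as nearest.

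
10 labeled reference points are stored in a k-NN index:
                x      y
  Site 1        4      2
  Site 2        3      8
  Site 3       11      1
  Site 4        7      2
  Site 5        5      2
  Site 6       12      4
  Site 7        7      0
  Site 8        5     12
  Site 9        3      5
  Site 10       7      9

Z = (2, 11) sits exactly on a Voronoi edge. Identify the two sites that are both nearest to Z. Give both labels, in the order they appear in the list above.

Site 2 and Site 8

Squared distances from Z to each site:
d²(Z, Site 1) = (2−4)² + (11−2)² = 4 + 81 = 85
d²(Z, Site 2) = (2−3)² + (11−8)² = 1 + 9 = 10
d²(Z, Site 3) = (2−11)² + (11−1)² = 81 + 100 = 181
d²(Z, Site 4) = (2−7)² + (11−2)² = 25 + 81 = 106
d²(Z, Site 5) = (2−5)² + (11−2)² = 9 + 81 = 90
d²(Z, Site 6) = (2−12)² + (11−4)² = 100 + 49 = 149
d²(Z, Site 7) = (2−7)² + (11−0)² = 25 + 121 = 146
d²(Z, Site 8) = (2−5)² + (11−12)² = 9 + 1 = 10
d²(Z, Site 9) = (2−3)² + (11−5)² = 1 + 36 = 37
d²(Z, Site 10) = (2−7)² + (11−9)² = 25 + 4 = 29
Z is equidistant from Site 2 and Site 8 (both at squared distance 10), and every other site is strictly farther — so Z lies on the Site 2–Site 8 Voronoi edge.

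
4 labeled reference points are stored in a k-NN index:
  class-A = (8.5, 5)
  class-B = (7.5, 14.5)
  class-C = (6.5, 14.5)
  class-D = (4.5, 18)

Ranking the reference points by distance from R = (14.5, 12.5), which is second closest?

Squared Euclidean distances:
d²(R, class-A) = (14.5−8.5)² + (12.5−5)² = 36 + 56.25 = 92.25
d²(R, class-B) = (14.5−7.5)² + (12.5−14.5)² = 49 + 4 = 53
d²(R, class-C) = (14.5−6.5)² + (12.5−14.5)² = 64 + 4 = 68
d²(R, class-D) = (14.5−4.5)² + (12.5−18)² = 100 + 30.25 = 130.25
Sorted ascending: class-B, class-C, class-A, … — the second-nearest is class-C.

class-C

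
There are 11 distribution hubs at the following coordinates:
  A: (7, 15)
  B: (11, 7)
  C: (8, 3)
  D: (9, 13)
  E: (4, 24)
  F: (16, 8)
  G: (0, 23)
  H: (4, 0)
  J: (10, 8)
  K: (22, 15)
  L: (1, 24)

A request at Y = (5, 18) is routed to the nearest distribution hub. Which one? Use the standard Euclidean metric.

A

Since √ is increasing, it suffices to compare squared distances:
|YA|² = 4 + 9 = 13
|YB|² = 36 + 121 = 157
|YC|² = 9 + 225 = 234
|YD|² = 16 + 25 = 41
|YE|² = 1 + 36 = 37
|YF|² = 121 + 100 = 221
|YG|² = 25 + 25 = 50
|YH|² = 1 + 324 = 325
|YJ|² = 25 + 100 = 125
|YK|² = 289 + 9 = 298
|YL|² = 16 + 36 = 52
The smallest is to A, so Y lies in the Voronoi region of A.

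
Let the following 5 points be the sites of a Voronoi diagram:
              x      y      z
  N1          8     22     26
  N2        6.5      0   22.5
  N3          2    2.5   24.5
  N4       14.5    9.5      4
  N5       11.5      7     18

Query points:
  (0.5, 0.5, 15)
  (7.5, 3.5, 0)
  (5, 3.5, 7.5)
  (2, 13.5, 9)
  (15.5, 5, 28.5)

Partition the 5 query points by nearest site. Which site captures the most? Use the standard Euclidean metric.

N4

(0.5, 0.5, 15) — d² to each: N1:639.5, N2:92.5, N3:96.5, N4:398, N5:172.25 → nearest is N2
(7.5, 3.5, 0) — d² to each: N1:1018.5, N2:519.5, N3:631.5, N4:101, N5:352.25 → nearest is N4
(5, 3.5, 7.5) — d² to each: N1:693.5, N2:239.5, N3:299, N4:138.5, N5:164.75 → nearest is N4
(2, 13.5, 9) — d² to each: N1:397.25, N2:384.75, N3:361.25, N4:197.25, N5:213.5 → nearest is N4
(15.5, 5, 28.5) — d² to each: N1:351.5, N2:142, N3:204.5, N4:621.5, N5:130.25 → nearest is N5
Tally — N2:1, N4:3, N5:1. N4 captures the most (3).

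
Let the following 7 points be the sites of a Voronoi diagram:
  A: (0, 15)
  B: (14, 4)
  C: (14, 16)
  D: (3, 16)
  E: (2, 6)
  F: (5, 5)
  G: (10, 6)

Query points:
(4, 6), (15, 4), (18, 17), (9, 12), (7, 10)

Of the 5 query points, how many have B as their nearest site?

1

(4, 6) — d² to each: A:97, B:104, C:200, D:101, E:4, F:2, G:36 → nearest is F
(15, 4) — d² to each: A:346, B:1, C:145, D:288, E:173, F:101, G:29 → nearest is B
(18, 17) — d² to each: A:328, B:185, C:17, D:226, E:377, F:313, G:185 → nearest is C
(9, 12) — d² to each: A:90, B:89, C:41, D:52, E:85, F:65, G:37 → nearest is G
(7, 10) — d² to each: A:74, B:85, C:85, D:52, E:41, F:29, G:25 → nearest is G
1 of the 5 points has B as nearest.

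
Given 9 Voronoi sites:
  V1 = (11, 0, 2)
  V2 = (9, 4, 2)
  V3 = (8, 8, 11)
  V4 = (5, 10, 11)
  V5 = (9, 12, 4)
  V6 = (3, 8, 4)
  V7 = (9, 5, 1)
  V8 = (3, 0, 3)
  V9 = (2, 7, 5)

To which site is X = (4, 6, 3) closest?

Since √ is increasing, it suffices to compare squared distances:
|XV1|² = (4−11)² + (6−0)² + (3−2)² = 49 + 36 + 1 = 86
|XV2|² = (4−9)² + (6−4)² + (3−2)² = 25 + 4 + 1 = 30
|XV3|² = (4−8)² + (6−8)² + (3−11)² = 16 + 4 + 64 = 84
|XV4|² = (4−5)² + (6−10)² + (3−11)² = 1 + 16 + 64 = 81
|XV5|² = (4−9)² + (6−12)² + (3−4)² = 25 + 36 + 1 = 62
|XV6|² = (4−3)² + (6−8)² + (3−4)² = 1 + 4 + 1 = 6
|XV7|² = (4−9)² + (6−5)² + (3−1)² = 25 + 1 + 4 = 30
|XV8|² = (4−3)² + (6−0)² + (3−3)² = 1 + 36 + 0 = 37
|XV9|² = (4−2)² + (6−7)² + (3−5)² = 4 + 1 + 4 = 9
Minimum is at V6.

V6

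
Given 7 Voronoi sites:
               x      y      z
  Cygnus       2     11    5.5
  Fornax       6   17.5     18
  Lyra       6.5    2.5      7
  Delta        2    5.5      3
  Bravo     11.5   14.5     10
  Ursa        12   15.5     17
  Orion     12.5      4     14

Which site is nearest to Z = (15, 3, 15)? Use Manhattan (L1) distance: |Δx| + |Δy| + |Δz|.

Orion

d(Z, Cygnus) = 13 + 8 + 9.5 = 30.5
d(Z, Fornax) = 9 + 14.5 + 3 = 26.5
d(Z, Lyra) = 8.5 + 0.5 + 8 = 17
d(Z, Delta) = 13 + 2.5 + 12 = 27.5
d(Z, Bravo) = 3.5 + 11.5 + 5 = 20
d(Z, Ursa) = 3 + 12.5 + 2 = 17.5
d(Z, Orion) = 2.5 + 1 + 1 = 4.5
Minimum is at Orion.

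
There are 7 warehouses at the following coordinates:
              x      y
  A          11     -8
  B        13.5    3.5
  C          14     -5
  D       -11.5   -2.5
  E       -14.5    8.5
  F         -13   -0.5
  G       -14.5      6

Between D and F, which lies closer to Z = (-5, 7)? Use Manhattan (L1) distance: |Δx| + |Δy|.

F

d(Z,D) = |-5−(-11.5)| + |7−(-2.5)| = 6.5 + 9.5 = 16
d(Z,F) = |-5−(-13)| + |7−(-0.5)| = 8 + 7.5 = 15.5
16 > 15.5, so F is closer.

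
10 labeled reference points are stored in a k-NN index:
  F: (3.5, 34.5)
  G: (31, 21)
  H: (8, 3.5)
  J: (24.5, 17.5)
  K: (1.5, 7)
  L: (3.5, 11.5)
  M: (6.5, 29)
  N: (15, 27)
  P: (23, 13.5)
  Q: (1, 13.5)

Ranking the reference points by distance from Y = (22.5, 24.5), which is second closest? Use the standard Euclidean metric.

N

Compare squared distances (the ordering matches that of the actual distances):
|YF|² = 361 + 100 = 461
|YG|² = 72.25 + 12.25 = 84.5
|YH|² = 210.25 + 441 = 651.25
|YJ|² = 4 + 49 = 53
|YK|² = 441 + 306.25 = 747.25
|YL|² = 361 + 169 = 530
|YM|² = 256 + 20.25 = 276.25
|YN|² = 56.25 + 6.25 = 62.5
|YP|² = 0.25 + 121 = 121.25
|YQ|² = 462.25 + 121 = 583.25
Sorted ascending: J, N, G, … — the second-nearest is N.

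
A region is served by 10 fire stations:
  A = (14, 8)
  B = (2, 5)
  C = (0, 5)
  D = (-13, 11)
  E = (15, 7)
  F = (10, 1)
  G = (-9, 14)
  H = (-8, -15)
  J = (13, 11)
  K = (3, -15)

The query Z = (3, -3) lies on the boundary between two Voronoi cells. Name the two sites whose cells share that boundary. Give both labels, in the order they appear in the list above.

B and F

Squared distances from Z to each site:
|ZA|² = (3−14)² + (-3−8)² = 121 + 121 = 242
|ZB|² = (3−2)² + (-3−5)² = 1 + 64 = 65
|ZC|² = (3−0)² + (-3−5)² = 9 + 64 = 73
|ZD|² = (3−(-13))² + (-3−11)² = 256 + 196 = 452
|ZE|² = (3−15)² + (-3−7)² = 144 + 100 = 244
|ZF|² = (3−10)² + (-3−1)² = 49 + 16 = 65
|ZG|² = (3−(-9))² + (-3−14)² = 144 + 289 = 433
|ZH|² = (3−(-8))² + (-3−(-15))² = 121 + 144 = 265
|ZJ|² = (3−13)² + (-3−11)² = 100 + 196 = 296
|ZK|² = (3−3)² + (-3−(-15))² = 0 + 144 = 144
Z is equidistant from B and F (both at squared distance 65), and every other site is strictly farther — so Z lies on the B–F Voronoi edge.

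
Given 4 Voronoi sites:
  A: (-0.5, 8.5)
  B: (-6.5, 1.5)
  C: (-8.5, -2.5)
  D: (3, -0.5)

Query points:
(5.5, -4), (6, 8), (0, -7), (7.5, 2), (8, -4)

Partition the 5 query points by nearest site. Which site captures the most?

D

(5.5, -4) — d² to each: A:192.25, B:174.25, C:198.25, D:18.5 → nearest is D
(6, 8) — d² to each: A:42.5, B:198.5, C:320.5, D:81.25 → nearest is A
(0, -7) — d² to each: A:240.5, B:114.5, C:92.5, D:51.25 → nearest is D
(7.5, 2) — d² to each: A:106.25, B:196.25, C:276.25, D:26.5 → nearest is D
(8, -4) — d² to each: A:228.5, B:240.5, C:274.5, D:37.25 → nearest is D
Tally — A:1, D:4. D captures the most (4).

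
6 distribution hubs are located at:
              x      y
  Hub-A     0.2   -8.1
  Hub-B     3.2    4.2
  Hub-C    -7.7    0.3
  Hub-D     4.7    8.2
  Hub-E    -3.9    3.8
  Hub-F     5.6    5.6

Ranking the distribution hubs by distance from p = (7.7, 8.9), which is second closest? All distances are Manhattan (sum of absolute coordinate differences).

d(p, Hub-A) = 7.5 + 17 = 24.5
d(p, Hub-B) = 4.5 + 4.7 = 9.2
d(p, Hub-C) = 15.4 + 8.6 = 24
d(p, Hub-D) = 3 + 0.7 = 3.7
d(p, Hub-E) = 11.6 + 5.1 = 16.7
d(p, Hub-F) = 2.1 + 3.3 = 5.4
Sorted ascending: Hub-D, Hub-F, Hub-B, … — the second-nearest is Hub-F.

Hub-F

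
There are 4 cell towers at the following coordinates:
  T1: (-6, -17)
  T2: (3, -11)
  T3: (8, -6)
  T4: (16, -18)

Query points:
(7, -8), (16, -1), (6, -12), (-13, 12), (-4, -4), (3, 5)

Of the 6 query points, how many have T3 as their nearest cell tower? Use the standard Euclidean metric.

(7, -8) — d² to each: T1:250, T2:25, T3:5, T4:181 → nearest is T3
(16, -1) — d² to each: T1:740, T2:269, T3:89, T4:289 → nearest is T3
(6, -12) — d² to each: T1:169, T2:10, T3:40, T4:136 → nearest is T2
(-13, 12) — d² to each: T1:890, T2:785, T3:765, T4:1741 → nearest is T3
(-4, -4) — d² to each: T1:173, T2:98, T3:148, T4:596 → nearest is T2
(3, 5) — d² to each: T1:565, T2:256, T3:146, T4:698 → nearest is T3
4 of the 6 points have T3 as nearest.

4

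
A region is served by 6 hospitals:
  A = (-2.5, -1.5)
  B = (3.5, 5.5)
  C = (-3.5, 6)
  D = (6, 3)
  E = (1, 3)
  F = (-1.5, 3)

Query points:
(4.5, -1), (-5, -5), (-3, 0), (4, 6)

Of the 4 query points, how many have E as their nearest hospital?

(4.5, -1) — d² to each: A:49.25, B:43.25, C:113, D:18.25, E:28.25, F:52 → nearest is D
(-5, -5) — d² to each: A:18.5, B:182.5, C:123.25, D:185, E:100, F:76.25 → nearest is A
(-3, 0) — d² to each: A:2.5, B:72.5, C:36.25, D:90, E:25, F:11.25 → nearest is A
(4, 6) — d² to each: A:98.5, B:0.5, C:56.25, D:13, E:18, F:39.25 → nearest is B
0 of the 4 points have E as nearest.

0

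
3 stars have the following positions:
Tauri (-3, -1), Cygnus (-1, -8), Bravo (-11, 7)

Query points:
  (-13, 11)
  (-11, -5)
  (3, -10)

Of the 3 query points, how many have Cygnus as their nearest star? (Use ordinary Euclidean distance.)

1

(-13, 11) — d² to each: Tauri:244, Cygnus:505, Bravo:20 → nearest is Bravo
(-11, -5) — d² to each: Tauri:80, Cygnus:109, Bravo:144 → nearest is Tauri
(3, -10) — d² to each: Tauri:117, Cygnus:20, Bravo:485 → nearest is Cygnus
1 of the 3 points has Cygnus as nearest.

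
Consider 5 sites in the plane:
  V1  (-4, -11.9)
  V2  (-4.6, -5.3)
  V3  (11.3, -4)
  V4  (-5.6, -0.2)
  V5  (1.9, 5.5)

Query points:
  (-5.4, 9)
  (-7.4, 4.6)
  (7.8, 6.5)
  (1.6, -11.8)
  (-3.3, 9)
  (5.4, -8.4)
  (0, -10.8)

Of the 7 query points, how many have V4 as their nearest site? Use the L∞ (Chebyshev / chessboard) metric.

(-5.4, 9) — d to each: V1:20.9, V2:14.3, V3:16.7, V4:9.2, V5:7.3 → nearest is V5
(-7.4, 4.6) — d to each: V1:16.5, V2:9.9, V3:18.7, V4:4.8, V5:9.3 → nearest is V4
(7.8, 6.5) — d to each: V1:18.4, V2:12.4, V3:10.5, V4:13.4, V5:5.9 → nearest is V5
(1.6, -11.8) — d to each: V1:5.6, V2:6.5, V3:9.7, V4:11.6, V5:17.3 → nearest is V1
(-3.3, 9) — d to each: V1:20.9, V2:14.3, V3:14.6, V4:9.2, V5:5.2 → nearest is V5
(5.4, -8.4) — d to each: V1:9.4, V2:10, V3:5.9, V4:11, V5:13.9 → nearest is V3
(0, -10.8) — d to each: V1:4, V2:5.5, V3:11.3, V4:10.6, V5:16.3 → nearest is V1
1 of the 7 points has V4 as nearest.

1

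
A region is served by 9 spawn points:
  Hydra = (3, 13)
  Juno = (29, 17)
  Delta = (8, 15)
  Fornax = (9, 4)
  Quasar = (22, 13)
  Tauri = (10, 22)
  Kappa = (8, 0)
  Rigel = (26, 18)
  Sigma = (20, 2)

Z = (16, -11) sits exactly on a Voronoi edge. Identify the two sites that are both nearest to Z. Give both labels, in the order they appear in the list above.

Squared distances from Z to each site:
d²(Z, Hydra) = 169 + 576 = 745
d²(Z, Juno) = 169 + 784 = 953
d²(Z, Delta) = 64 + 676 = 740
d²(Z, Fornax) = 49 + 225 = 274
d²(Z, Quasar) = 36 + 576 = 612
d²(Z, Tauri) = 36 + 1089 = 1125
d²(Z, Kappa) = 64 + 121 = 185
d²(Z, Rigel) = 100 + 841 = 941
d²(Z, Sigma) = 16 + 169 = 185
Z is equidistant from Kappa and Sigma (both at squared distance 185), and every other site is strictly farther — so Z lies on the Kappa–Sigma Voronoi edge.

Kappa and Sigma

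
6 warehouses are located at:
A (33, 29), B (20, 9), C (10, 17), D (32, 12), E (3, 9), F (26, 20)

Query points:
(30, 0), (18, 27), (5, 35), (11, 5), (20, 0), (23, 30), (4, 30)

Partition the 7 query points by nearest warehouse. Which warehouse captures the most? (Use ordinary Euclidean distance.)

(30, 0) — d² to each: A:850, B:181, C:689, D:148, E:810, F:416 → nearest is D
(18, 27) — d² to each: A:229, B:328, C:164, D:421, E:549, F:113 → nearest is F
(5, 35) — d² to each: A:820, B:901, C:349, D:1258, E:680, F:666 → nearest is C
(11, 5) — d² to each: A:1060, B:97, C:145, D:490, E:80, F:450 → nearest is E
(20, 0) — d² to each: A:1010, B:81, C:389, D:288, E:370, F:436 → nearest is B
(23, 30) — d² to each: A:101, B:450, C:338, D:405, E:841, F:109 → nearest is A
(4, 30) — d² to each: A:842, B:697, C:205, D:1108, E:442, F:584 → nearest is C
Tally — A:1, B:1, C:2, D:1, E:1, F:1. C captures the most (2).

C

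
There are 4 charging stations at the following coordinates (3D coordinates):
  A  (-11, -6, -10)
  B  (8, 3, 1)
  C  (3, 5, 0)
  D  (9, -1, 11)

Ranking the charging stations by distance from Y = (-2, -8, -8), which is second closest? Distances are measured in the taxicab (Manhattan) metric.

C

d(Y,A) = |-2−(-11)| + |-8−(-6)| + |-8−(-10)| = 9 + 2 + 2 = 13
d(Y,B) = |-2−8| + |-8−3| + |-8−1| = 10 + 11 + 9 = 30
d(Y,C) = |-2−3| + |-8−5| + |-8−0| = 5 + 13 + 8 = 26
d(Y,D) = |-2−9| + |-8−(-1)| + |-8−11| = 11 + 7 + 19 = 37
Sorted ascending: A, C, B, … — the second-nearest is C.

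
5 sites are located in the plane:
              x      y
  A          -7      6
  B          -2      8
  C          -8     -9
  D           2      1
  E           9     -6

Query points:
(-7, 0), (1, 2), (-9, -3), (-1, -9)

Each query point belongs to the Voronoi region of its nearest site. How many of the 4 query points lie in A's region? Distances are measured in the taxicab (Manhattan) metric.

1

(-7, 0) — d to each: A:6, B:13, C:10, D:10, E:22 → nearest is A
(1, 2) — d to each: A:12, B:9, C:20, D:2, E:16 → nearest is D
(-9, -3) — d to each: A:11, B:18, C:7, D:15, E:21 → nearest is C
(-1, -9) — d to each: A:21, B:18, C:7, D:13, E:13 → nearest is C
1 of the 4 points has A as nearest.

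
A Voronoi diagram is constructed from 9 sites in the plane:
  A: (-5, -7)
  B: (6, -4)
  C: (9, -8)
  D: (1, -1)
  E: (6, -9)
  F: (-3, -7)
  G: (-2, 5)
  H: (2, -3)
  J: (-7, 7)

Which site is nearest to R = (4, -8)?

Since √ is increasing, it suffices to compare squared distances:
|RA|² = 81 + 1 = 82
|RB|² = 4 + 16 = 20
|RC|² = 25 + 0 = 25
|RD|² = 9 + 49 = 58
|RE|² = 4 + 1 = 5
|RF|² = 49 + 1 = 50
|RG|² = 36 + 169 = 205
|RH|² = 4 + 25 = 29
|RJ|² = 121 + 225 = 346
E is nearest.

E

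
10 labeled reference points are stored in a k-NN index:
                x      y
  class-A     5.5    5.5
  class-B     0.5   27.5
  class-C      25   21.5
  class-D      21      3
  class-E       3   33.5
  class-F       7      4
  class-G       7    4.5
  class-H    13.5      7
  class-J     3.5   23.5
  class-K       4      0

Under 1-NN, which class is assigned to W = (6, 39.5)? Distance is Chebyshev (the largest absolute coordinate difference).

d(W, class-A) = max(0.5, 34) = 34
d(W, class-B) = max(5.5, 12) = 12
d(W, class-C) = max(19, 18) = 19
d(W, class-D) = max(15, 36.5) = 36.5
d(W, class-E) = max(3, 6) = 6
d(W, class-F) = max(1, 35.5) = 35.5
d(W, class-G) = max(1, 35) = 35
d(W, class-H) = max(7.5, 32.5) = 32.5
d(W, class-J) = max(2.5, 16) = 16
d(W, class-K) = max(2, 39.5) = 39.5
class-E is nearest.

class-E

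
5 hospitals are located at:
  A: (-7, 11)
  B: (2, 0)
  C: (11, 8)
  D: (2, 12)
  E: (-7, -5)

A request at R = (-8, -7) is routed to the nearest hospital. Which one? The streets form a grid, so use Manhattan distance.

E

d(R,A) = |-8−(-7)| + |-7−11| = 1 + 18 = 19
d(R,B) = |-8−2| + |-7−0| = 10 + 7 = 17
d(R,C) = |-8−11| + |-7−8| = 19 + 15 = 34
d(R,D) = |-8−2| + |-7−12| = 10 + 19 = 29
d(R,E) = |-8−(-7)| + |-7−(-5)| = 1 + 2 = 3
The smallest is to E, so R lies in the Voronoi region of E.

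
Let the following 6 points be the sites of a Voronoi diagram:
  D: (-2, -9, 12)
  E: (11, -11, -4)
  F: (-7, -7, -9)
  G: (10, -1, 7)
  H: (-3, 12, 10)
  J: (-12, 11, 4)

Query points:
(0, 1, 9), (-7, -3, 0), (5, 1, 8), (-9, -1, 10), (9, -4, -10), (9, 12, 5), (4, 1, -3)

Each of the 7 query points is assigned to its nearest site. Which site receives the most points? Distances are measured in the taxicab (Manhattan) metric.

(0, 1, 9) — d to each: D:15, E:36, F:33, G:14, H:15, J:27 → nearest is G
(-7, -3, 0) — d to each: D:23, E:30, F:13, G:26, H:29, J:23 → nearest is F
(5, 1, 8) — d to each: D:21, E:30, F:37, G:8, H:21, J:31 → nearest is G
(-9, -1, 10) — d to each: D:17, E:44, F:27, G:22, H:19, J:21 → nearest is D
(9, -4, -10) — d to each: D:38, E:15, F:20, G:21, H:48, J:50 → nearest is E
(9, 12, 5) — d to each: D:39, E:34, F:49, G:16, H:17, J:23 → nearest is G
(4, 1, -3) — d to each: D:31, E:20, F:25, G:18, H:31, J:33 → nearest is G
Tally — D:1, E:1, F:1, G:4. G captures the most (4).

G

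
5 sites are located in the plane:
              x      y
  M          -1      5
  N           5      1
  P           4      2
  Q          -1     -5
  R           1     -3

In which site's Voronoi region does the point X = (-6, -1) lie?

Q

Since √ is increasing, it suffices to compare squared distances:
|XM|² = (-6−(-1))² + (-1−5)² = 25 + 36 = 61
|XN|² = (-6−5)² + (-1−1)² = 121 + 4 = 125
|XP|² = (-6−4)² + (-1−2)² = 100 + 9 = 109
|XQ|² = (-6−(-1))² + (-1−(-5))² = 25 + 16 = 41
|XR|² = (-6−1)² + (-1−(-3))² = 49 + 4 = 53
Q is nearest.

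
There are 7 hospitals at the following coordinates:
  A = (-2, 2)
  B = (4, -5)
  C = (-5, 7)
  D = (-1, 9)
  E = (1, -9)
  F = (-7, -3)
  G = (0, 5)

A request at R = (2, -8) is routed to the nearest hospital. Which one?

E

Since √ is increasing, it suffices to compare squared distances:
|RA|² = (2−(-2))² + (-8−2)² = 16 + 100 = 116
|RB|² = (2−4)² + (-8−(-5))² = 4 + 9 = 13
|RC|² = (2−(-5))² + (-8−7)² = 49 + 225 = 274
|RD|² = (2−(-1))² + (-8−9)² = 9 + 289 = 298
|RE|² = (2−1)² + (-8−(-9))² = 1 + 1 = 2
|RF|² = (2−(-7))² + (-8−(-3))² = 81 + 25 = 106
|RG|² = (2−0)² + (-8−5)² = 4 + 169 = 173
The smallest is to E, so R lies in the Voronoi region of E.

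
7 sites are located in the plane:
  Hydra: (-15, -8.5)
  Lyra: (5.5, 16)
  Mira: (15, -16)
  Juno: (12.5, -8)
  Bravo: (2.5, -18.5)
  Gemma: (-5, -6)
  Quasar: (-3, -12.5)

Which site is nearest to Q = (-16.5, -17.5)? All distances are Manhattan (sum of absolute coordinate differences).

d(Q, Hydra) = |-16.5−(-15)| + |-17.5−(-8.5)| = 1.5 + 9 = 10.5
d(Q, Lyra) = |-16.5−5.5| + |-17.5−16| = 22 + 33.5 = 55.5
d(Q, Mira) = |-16.5−15| + |-17.5−(-16)| = 31.5 + 1.5 = 33
d(Q, Juno) = |-16.5−12.5| + |-17.5−(-8)| = 29 + 9.5 = 38.5
d(Q, Bravo) = |-16.5−2.5| + |-17.5−(-18.5)| = 19 + 1 = 20
d(Q, Gemma) = |-16.5−(-5)| + |-17.5−(-6)| = 11.5 + 11.5 = 23
d(Q, Quasar) = |-16.5−(-3)| + |-17.5−(-12.5)| = 13.5 + 5 = 18.5
The smallest is to Hydra, so Q lies in the Voronoi region of Hydra.

Hydra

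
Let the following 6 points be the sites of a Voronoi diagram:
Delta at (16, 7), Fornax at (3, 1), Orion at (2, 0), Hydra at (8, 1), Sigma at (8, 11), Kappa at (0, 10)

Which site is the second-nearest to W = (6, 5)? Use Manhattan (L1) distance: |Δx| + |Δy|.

Fornax

d(W, Delta) = |6−16| + |5−7| = 10 + 2 = 12
d(W, Fornax) = |6−3| + |5−1| = 3 + 4 = 7
d(W, Orion) = |6−2| + |5−0| = 4 + 5 = 9
d(W, Hydra) = |6−8| + |5−1| = 2 + 4 = 6
d(W, Sigma) = |6−8| + |5−11| = 2 + 6 = 8
d(W, Kappa) = |6−0| + |5−10| = 6 + 5 = 11
Sorted ascending: Hydra, Fornax, Sigma, … — the second-nearest is Fornax.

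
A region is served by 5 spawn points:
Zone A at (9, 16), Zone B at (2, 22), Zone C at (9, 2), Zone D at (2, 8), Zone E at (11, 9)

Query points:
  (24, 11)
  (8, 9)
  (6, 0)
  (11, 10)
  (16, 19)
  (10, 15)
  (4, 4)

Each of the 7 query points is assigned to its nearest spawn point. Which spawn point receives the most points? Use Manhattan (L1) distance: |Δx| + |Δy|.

Zone E

(24, 11) — d to each: Zone A:20, Zone B:33, Zone C:24, Zone D:25, Zone E:15 → nearest is Zone E
(8, 9) — d to each: Zone A:8, Zone B:19, Zone C:8, Zone D:7, Zone E:3 → nearest is Zone E
(6, 0) — d to each: Zone A:19, Zone B:26, Zone C:5, Zone D:12, Zone E:14 → nearest is Zone C
(11, 10) — d to each: Zone A:8, Zone B:21, Zone C:10, Zone D:11, Zone E:1 → nearest is Zone E
(16, 19) — d to each: Zone A:10, Zone B:17, Zone C:24, Zone D:25, Zone E:15 → nearest is Zone A
(10, 15) — d to each: Zone A:2, Zone B:15, Zone C:14, Zone D:15, Zone E:7 → nearest is Zone A
(4, 4) — d to each: Zone A:17, Zone B:20, Zone C:7, Zone D:6, Zone E:12 → nearest is Zone D
Tally — Zone A:2, Zone C:1, Zone D:1, Zone E:3. Zone E captures the most (3).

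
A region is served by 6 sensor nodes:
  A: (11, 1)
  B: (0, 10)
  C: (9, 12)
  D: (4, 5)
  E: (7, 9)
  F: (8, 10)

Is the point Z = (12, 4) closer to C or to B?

Compare squared distances:
|ZC|² = (12−9)² + (4−12)² = 9 + 64 = 73
|ZB|² = (12−0)² + (4−10)² = 144 + 36 = 180
73 < 180, so C is closer.

C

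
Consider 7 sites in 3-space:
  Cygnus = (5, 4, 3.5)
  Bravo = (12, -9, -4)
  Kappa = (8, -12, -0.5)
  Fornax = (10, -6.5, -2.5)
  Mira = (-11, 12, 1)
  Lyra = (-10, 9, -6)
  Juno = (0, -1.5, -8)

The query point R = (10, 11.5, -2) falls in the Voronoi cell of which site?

Since √ is increasing, it suffices to compare squared distances:
d²(R, Cygnus) = (10−5)² + (11.5−4)² + (-2−3.5)² = 25 + 56.25 + 30.25 = 111.5
d²(R, Bravo) = (10−12)² + (11.5−(-9))² + (-2−(-4))² = 4 + 420.25 + 4 = 428.25
d²(R, Kappa) = (10−8)² + (11.5−(-12))² + (-2−(-0.5))² = 4 + 552.25 + 2.25 = 558.5
d²(R, Fornax) = (10−10)² + (11.5−(-6.5))² + (-2−(-2.5))² = 0 + 324 + 0.25 = 324.25
d²(R, Mira) = (10−(-11))² + (11.5−12)² + (-2−1)² = 441 + 0.25 + 9 = 450.25
d²(R, Lyra) = (10−(-10))² + (11.5−9)² + (-2−(-6))² = 400 + 6.25 + 16 = 422.25
d²(R, Juno) = (10−0)² + (11.5−(-1.5))² + (-2−(-8))² = 100 + 169 + 36 = 305
The smallest is to Cygnus, so R lies in the Voronoi region of Cygnus.

Cygnus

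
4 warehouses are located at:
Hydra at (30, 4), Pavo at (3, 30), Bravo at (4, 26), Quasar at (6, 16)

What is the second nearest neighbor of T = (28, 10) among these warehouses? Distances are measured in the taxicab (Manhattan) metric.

Quasar

d(T, Hydra) = |28−30| + |10−4| = 2 + 6 = 8
d(T, Pavo) = |28−3| + |10−30| = 25 + 20 = 45
d(T, Bravo) = |28−4| + |10−26| = 24 + 16 = 40
d(T, Quasar) = |28−6| + |10−16| = 22 + 6 = 28
Sorted ascending: Hydra, Quasar, Bravo, … — the second-nearest is Quasar.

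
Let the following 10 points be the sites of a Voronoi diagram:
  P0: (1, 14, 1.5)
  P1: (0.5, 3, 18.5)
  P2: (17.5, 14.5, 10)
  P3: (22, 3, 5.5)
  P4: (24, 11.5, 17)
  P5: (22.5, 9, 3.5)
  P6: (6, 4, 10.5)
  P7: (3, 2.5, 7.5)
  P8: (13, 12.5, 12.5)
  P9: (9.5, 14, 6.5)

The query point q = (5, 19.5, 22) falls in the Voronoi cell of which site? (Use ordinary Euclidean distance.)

P8

Compare squared distances (the ordering matches that of the actual distances):
|qP0|² = (5−1)² + (19.5−14)² + (22−1.5)² = 16 + 30.25 + 420.25 = 466.5
|qP1|² = (5−0.5)² + (19.5−3)² + (22−18.5)² = 20.25 + 272.25 + 12.25 = 304.75
|qP2|² = (5−17.5)² + (19.5−14.5)² + (22−10)² = 156.25 + 25 + 144 = 325.25
|qP3|² = (5−22)² + (19.5−3)² + (22−5.5)² = 289 + 272.25 + 272.25 = 833.5
|qP4|² = (5−24)² + (19.5−11.5)² + (22−17)² = 361 + 64 + 25 = 450
|qP5|² = (5−22.5)² + (19.5−9)² + (22−3.5)² = 306.25 + 110.25 + 342.25 = 758.75
|qP6|² = (5−6)² + (19.5−4)² + (22−10.5)² = 1 + 240.25 + 132.25 = 373.5
|qP7|² = (5−3)² + (19.5−2.5)² + (22−7.5)² = 4 + 289 + 210.25 = 503.25
|qP8|² = (5−13)² + (19.5−12.5)² + (22−12.5)² = 64 + 49 + 90.25 = 203.25
|qP9|² = (5−9.5)² + (19.5−14)² + (22−6.5)² = 20.25 + 30.25 + 240.25 = 290.75
The smallest is to P8, so q lies in the Voronoi region of P8.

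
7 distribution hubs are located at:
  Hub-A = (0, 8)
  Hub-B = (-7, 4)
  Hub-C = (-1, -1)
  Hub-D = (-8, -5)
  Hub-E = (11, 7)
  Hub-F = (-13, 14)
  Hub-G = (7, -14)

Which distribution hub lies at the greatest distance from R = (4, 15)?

Compare squared distances (the ordering matches that of the actual distances):
d²(R, Hub-A) = (4−0)² + (15−8)² = 16 + 49 = 65
d²(R, Hub-B) = (4−(-7))² + (15−4)² = 121 + 121 = 242
d²(R, Hub-C) = (4−(-1))² + (15−(-1))² = 25 + 256 = 281
d²(R, Hub-D) = (4−(-8))² + (15−(-5))² = 144 + 400 = 544
d²(R, Hub-E) = (4−11)² + (15−7)² = 49 + 64 = 113
d²(R, Hub-F) = (4−(-13))² + (15−14)² = 289 + 1 = 290
d²(R, Hub-G) = (4−7)² + (15−(-14))² = 9 + 841 = 850
The largest is to Hub-G.

Hub-G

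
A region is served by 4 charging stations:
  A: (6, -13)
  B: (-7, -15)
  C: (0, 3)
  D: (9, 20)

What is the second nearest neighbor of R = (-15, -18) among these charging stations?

A

Since √ is increasing, it suffices to compare squared distances:
|RA|² = (-15−6)² + (-18−(-13))² = 441 + 25 = 466
|RB|² = (-15−(-7))² + (-18−(-15))² = 64 + 9 = 73
|RC|² = (-15−0)² + (-18−3)² = 225 + 441 = 666
|RD|² = (-15−9)² + (-18−20)² = 576 + 1444 = 2020
Sorted ascending: B, A, C, … — the second-nearest is A.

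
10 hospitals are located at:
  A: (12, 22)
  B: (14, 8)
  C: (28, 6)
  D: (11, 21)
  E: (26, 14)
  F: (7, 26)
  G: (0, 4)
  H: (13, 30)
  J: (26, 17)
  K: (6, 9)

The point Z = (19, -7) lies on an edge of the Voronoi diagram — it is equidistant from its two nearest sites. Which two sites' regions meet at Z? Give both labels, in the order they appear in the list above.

Squared distances from Z to each site:
|ZA|² = (19−12)² + (-7−22)² = 49 + 841 = 890
|ZB|² = (19−14)² + (-7−8)² = 25 + 225 = 250
|ZC|² = (19−28)² + (-7−6)² = 81 + 169 = 250
|ZD|² = (19−11)² + (-7−21)² = 64 + 784 = 848
|ZE|² = (19−26)² + (-7−14)² = 49 + 441 = 490
|ZF|² = (19−7)² + (-7−26)² = 144 + 1089 = 1233
|ZG|² = (19−0)² + (-7−4)² = 361 + 121 = 482
|ZH|² = (19−13)² + (-7−30)² = 36 + 1369 = 1405
|ZJ|² = (19−26)² + (-7−17)² = 49 + 576 = 625
|ZK|² = (19−6)² + (-7−9)² = 169 + 256 = 425
Z is equidistant from B and C (both at squared distance 250), and every other site is strictly farther — so Z lies on the B–C Voronoi edge.

B and C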